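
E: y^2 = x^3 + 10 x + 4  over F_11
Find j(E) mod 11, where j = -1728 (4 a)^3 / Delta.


Delta = -16(4 a^3 + 27 b^2) mod 11 = 5
-1728 * (4 a)^3 = -1728 * (4*10)^3 mod 11 = 9
j = 9 * 5^(-1) mod 11 = 4

j = 4 (mod 11)


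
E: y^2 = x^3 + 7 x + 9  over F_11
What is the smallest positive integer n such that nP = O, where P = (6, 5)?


Compute successive multiples of P until we hit O:
  1P = (6, 5)
  2P = (2, 8)
  3P = (7, 4)
  4P = (10, 10)
  5P = (0, 8)
  6P = (8, 7)
  7P = (9, 3)
  8P = (5, 9)
  ... (continuing to 17P)
  17P = O

ord(P) = 17


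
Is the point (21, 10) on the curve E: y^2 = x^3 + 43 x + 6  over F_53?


Check whether y^2 = x^3 + 43 x + 6 (mod 53) for (x, y) = (21, 10).
LHS: y^2 = 10^2 mod 53 = 47
RHS: x^3 + 43 x + 6 = 21^3 + 43*21 + 6 mod 53 = 47
LHS = RHS

Yes, on the curve


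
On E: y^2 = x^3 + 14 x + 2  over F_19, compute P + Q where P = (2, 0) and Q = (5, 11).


P != Q, so use the chord formula.
s = (y2 - y1) / (x2 - x1) = (11) / (3) mod 19 = 10
x3 = s^2 - x1 - x2 mod 19 = 10^2 - 2 - 5 = 17
y3 = s (x1 - x3) - y1 mod 19 = 10 * (2 - 17) - 0 = 2

P + Q = (17, 2)


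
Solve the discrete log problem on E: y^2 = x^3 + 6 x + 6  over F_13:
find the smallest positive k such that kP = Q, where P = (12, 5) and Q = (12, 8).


Enumerate multiples of P until we hit Q = (12, 8):
  1P = (12, 5)
  2P = (11, 5)
  3P = (3, 8)
  4P = (1, 0)
  5P = (3, 5)
  6P = (11, 8)
  7P = (12, 8)
Match found at i = 7.

k = 7


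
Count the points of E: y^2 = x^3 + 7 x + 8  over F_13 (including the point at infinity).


For each x in F_13, count y with y^2 = x^3 + 7 x + 8 mod 13:
  x = 1: RHS = 3, y in [4, 9]  -> 2 point(s)
  x = 2: RHS = 4, y in [2, 11]  -> 2 point(s)
  x = 3: RHS = 4, y in [2, 11]  -> 2 point(s)
  x = 4: RHS = 9, y in [3, 10]  -> 2 point(s)
  x = 5: RHS = 12, y in [5, 8]  -> 2 point(s)
  x = 7: RHS = 10, y in [6, 7]  -> 2 point(s)
  x = 8: RHS = 4, y in [2, 11]  -> 2 point(s)
  x = 10: RHS = 12, y in [5, 8]  -> 2 point(s)
  x = 11: RHS = 12, y in [5, 8]  -> 2 point(s)
  x = 12: RHS = 0, y in [0]  -> 1 point(s)
Affine points: 19. Add the point at infinity: total = 20.

#E(F_13) = 20


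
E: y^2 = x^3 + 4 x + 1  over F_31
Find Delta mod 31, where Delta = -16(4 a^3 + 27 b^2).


4 a^3 + 27 b^2 = 4*4^3 + 27*1^2 = 256 + 27 = 283
Delta = -16 * (283) = -4528
Delta mod 31 = 29

Delta = 29 (mod 31)


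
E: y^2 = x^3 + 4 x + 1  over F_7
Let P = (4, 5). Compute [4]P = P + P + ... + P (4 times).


k = 4 = 100_2 (binary, LSB first: 001)
Double-and-add from P = (4, 5):
  bit 0 = 0: acc unchanged = O
  bit 1 = 0: acc unchanged = O
  bit 2 = 1: acc = O + (4, 2) = (4, 2)

4P = (4, 2)


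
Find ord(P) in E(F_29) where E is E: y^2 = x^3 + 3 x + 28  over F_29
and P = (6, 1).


Compute successive multiples of P until we hit O:
  1P = (6, 1)
  2P = (16, 24)
  3P = (12, 20)
  4P = (17, 27)
  5P = (2, 19)
  6P = (5, 9)
  7P = (24, 27)
  8P = (24, 2)
  ... (continuing to 15P)
  15P = O

ord(P) = 15


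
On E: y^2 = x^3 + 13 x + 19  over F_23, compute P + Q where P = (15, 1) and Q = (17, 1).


P != Q, so use the chord formula.
s = (y2 - y1) / (x2 - x1) = (0) / (2) mod 23 = 0
x3 = s^2 - x1 - x2 mod 23 = 0^2 - 15 - 17 = 14
y3 = s (x1 - x3) - y1 mod 23 = 0 * (15 - 14) - 1 = 22

P + Q = (14, 22)


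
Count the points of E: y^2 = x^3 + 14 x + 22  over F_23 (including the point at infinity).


For each x in F_23, count y with y^2 = x^3 + 14 x + 22 mod 23:
  x = 2: RHS = 12, y in [9, 14]  -> 2 point(s)
  x = 4: RHS = 4, y in [2, 21]  -> 2 point(s)
  x = 6: RHS = 0, y in [0]  -> 1 point(s)
  x = 7: RHS = 3, y in [7, 16]  -> 2 point(s)
  x = 8: RHS = 2, y in [5, 18]  -> 2 point(s)
  x = 9: RHS = 3, y in [7, 16]  -> 2 point(s)
  x = 10: RHS = 12, y in [9, 14]  -> 2 point(s)
  x = 11: RHS = 12, y in [9, 14]  -> 2 point(s)
  x = 12: RHS = 9, y in [3, 20]  -> 2 point(s)
  x = 13: RHS = 9, y in [3, 20]  -> 2 point(s)
  x = 14: RHS = 18, y in [8, 15]  -> 2 point(s)
  x = 16: RHS = 18, y in [8, 15]  -> 2 point(s)
  x = 21: RHS = 9, y in [3, 20]  -> 2 point(s)
Affine points: 25. Add the point at infinity: total = 26.

#E(F_23) = 26


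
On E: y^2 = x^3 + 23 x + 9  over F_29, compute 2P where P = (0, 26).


k = 2 = 10_2 (binary, LSB first: 01)
Double-and-add from P = (0, 26):
  bit 0 = 0: acc unchanged = O
  bit 1 = 1: acc = O + (1, 2) = (1, 2)

2P = (1, 2)


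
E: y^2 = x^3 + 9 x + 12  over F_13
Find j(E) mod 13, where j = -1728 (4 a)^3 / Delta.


Delta = -16(4 a^3 + 27 b^2) mod 13 = 11
-1728 * (4 a)^3 = -1728 * (4*9)^3 mod 13 = 12
j = 12 * 11^(-1) mod 13 = 7

j = 7 (mod 13)


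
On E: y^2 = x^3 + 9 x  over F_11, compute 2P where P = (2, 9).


Doubling: s = (3 x1^2 + a) / (2 y1)
s = (3*2^2 + 9) / (2*9) mod 11 = 3
x3 = s^2 - 2 x1 mod 11 = 3^2 - 2*2 = 5
y3 = s (x1 - x3) - y1 mod 11 = 3 * (2 - 5) - 9 = 4

2P = (5, 4)


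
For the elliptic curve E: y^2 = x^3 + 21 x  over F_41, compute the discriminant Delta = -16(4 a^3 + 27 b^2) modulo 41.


4 a^3 + 27 b^2 = 4*21^3 + 27*0^2 = 37044 + 0 = 37044
Delta = -16 * (37044) = -592704
Delta mod 41 = 33

Delta = 33 (mod 41)


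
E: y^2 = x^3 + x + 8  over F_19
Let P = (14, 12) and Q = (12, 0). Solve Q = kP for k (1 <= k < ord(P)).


Enumerate multiples of P until we hit Q = (12, 0):
  1P = (14, 12)
  2P = (10, 7)
  3P = (12, 0)
Match found at i = 3.

k = 3


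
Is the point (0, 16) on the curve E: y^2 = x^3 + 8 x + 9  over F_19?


Check whether y^2 = x^3 + 8 x + 9 (mod 19) for (x, y) = (0, 16).
LHS: y^2 = 16^2 mod 19 = 9
RHS: x^3 + 8 x + 9 = 0^3 + 8*0 + 9 mod 19 = 9
LHS = RHS

Yes, on the curve


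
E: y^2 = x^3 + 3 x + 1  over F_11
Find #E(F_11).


For each x in F_11, count y with y^2 = x^3 + 3 x + 1 mod 11:
  x = 0: RHS = 1, y in [1, 10]  -> 2 point(s)
  x = 1: RHS = 5, y in [4, 7]  -> 2 point(s)
  x = 2: RHS = 4, y in [2, 9]  -> 2 point(s)
  x = 3: RHS = 4, y in [2, 9]  -> 2 point(s)
  x = 4: RHS = 0, y in [0]  -> 1 point(s)
  x = 5: RHS = 9, y in [3, 8]  -> 2 point(s)
  x = 6: RHS = 4, y in [2, 9]  -> 2 point(s)
  x = 8: RHS = 9, y in [3, 8]  -> 2 point(s)
  x = 9: RHS = 9, y in [3, 8]  -> 2 point(s)
Affine points: 17. Add the point at infinity: total = 18.

#E(F_11) = 18


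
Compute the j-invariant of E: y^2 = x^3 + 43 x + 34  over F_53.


Delta = -16(4 a^3 + 27 b^2) mod 53 = 3
-1728 * (4 a)^3 = -1728 * (4*43)^3 mod 53 = 27
j = 27 * 3^(-1) mod 53 = 9

j = 9 (mod 53)


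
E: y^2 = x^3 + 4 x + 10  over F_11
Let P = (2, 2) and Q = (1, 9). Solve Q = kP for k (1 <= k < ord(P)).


Enumerate multiples of P until we hit Q = (1, 9):
  1P = (2, 2)
  2P = (1, 2)
  3P = (8, 9)
  4P = (10, 7)
  5P = (3, 7)
  6P = (9, 7)
  7P = (5, 10)
  8P = (5, 1)
  9P = (9, 4)
  10P = (3, 4)
  11P = (10, 4)
  12P = (8, 2)
  13P = (1, 9)
Match found at i = 13.

k = 13


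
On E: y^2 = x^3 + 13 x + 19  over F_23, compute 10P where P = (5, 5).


k = 10 = 1010_2 (binary, LSB first: 0101)
Double-and-add from P = (5, 5):
  bit 0 = 0: acc unchanged = O
  bit 1 = 1: acc = O + (15, 22) = (15, 22)
  bit 2 = 0: acc unchanged = (15, 22)
  bit 3 = 1: acc = (15, 22) + (21, 13) = (18, 17)

10P = (18, 17)


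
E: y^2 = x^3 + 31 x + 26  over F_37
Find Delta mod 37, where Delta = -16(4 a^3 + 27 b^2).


4 a^3 + 27 b^2 = 4*31^3 + 27*26^2 = 119164 + 18252 = 137416
Delta = -16 * (137416) = -2198656
Delta mod 37 = 32

Delta = 32 (mod 37)


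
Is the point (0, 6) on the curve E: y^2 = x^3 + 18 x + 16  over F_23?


Check whether y^2 = x^3 + 18 x + 16 (mod 23) for (x, y) = (0, 6).
LHS: y^2 = 6^2 mod 23 = 13
RHS: x^3 + 18 x + 16 = 0^3 + 18*0 + 16 mod 23 = 16
LHS != RHS

No, not on the curve


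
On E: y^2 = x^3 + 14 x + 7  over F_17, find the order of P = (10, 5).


Compute successive multiples of P until we hit O:
  1P = (10, 5)
  2P = (16, 14)
  3P = (6, 1)
  4P = (2, 3)
  5P = (4, 5)
  6P = (3, 12)
  7P = (5, 7)
  8P = (11, 9)
  ... (continuing to 21P)
  21P = O

ord(P) = 21


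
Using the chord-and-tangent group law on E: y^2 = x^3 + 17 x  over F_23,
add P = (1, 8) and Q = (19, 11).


P != Q, so use the chord formula.
s = (y2 - y1) / (x2 - x1) = (3) / (18) mod 23 = 4
x3 = s^2 - x1 - x2 mod 23 = 4^2 - 1 - 19 = 19
y3 = s (x1 - x3) - y1 mod 23 = 4 * (1 - 19) - 8 = 12

P + Q = (19, 12)


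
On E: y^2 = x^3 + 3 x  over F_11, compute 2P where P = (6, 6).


Doubling: s = (3 x1^2 + a) / (2 y1)
s = (3*6^2 + 3) / (2*6) mod 11 = 1
x3 = s^2 - 2 x1 mod 11 = 1^2 - 2*6 = 0
y3 = s (x1 - x3) - y1 mod 11 = 1 * (6 - 0) - 6 = 0

2P = (0, 0)


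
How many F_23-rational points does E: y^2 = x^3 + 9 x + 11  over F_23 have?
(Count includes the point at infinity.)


For each x in F_23, count y with y^2 = x^3 + 9 x + 11 mod 23:
  x = 7: RHS = 3, y in [7, 16]  -> 2 point(s)
  x = 9: RHS = 16, y in [4, 19]  -> 2 point(s)
  x = 13: RHS = 2, y in [5, 18]  -> 2 point(s)
  x = 14: RHS = 6, y in [11, 12]  -> 2 point(s)
  x = 15: RHS = 2, y in [5, 18]  -> 2 point(s)
  x = 18: RHS = 2, y in [5, 18]  -> 2 point(s)
  x = 19: RHS = 3, y in [7, 16]  -> 2 point(s)
  x = 20: RHS = 3, y in [7, 16]  -> 2 point(s)
  x = 21: RHS = 8, y in [10, 13]  -> 2 point(s)
  x = 22: RHS = 1, y in [1, 22]  -> 2 point(s)
Affine points: 20. Add the point at infinity: total = 21.

#E(F_23) = 21


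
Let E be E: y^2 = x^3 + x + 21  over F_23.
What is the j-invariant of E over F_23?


Delta = -16(4 a^3 + 27 b^2) mod 23 = 2
-1728 * (4 a)^3 = -1728 * (4*1)^3 mod 23 = 15
j = 15 * 2^(-1) mod 23 = 19

j = 19 (mod 23)


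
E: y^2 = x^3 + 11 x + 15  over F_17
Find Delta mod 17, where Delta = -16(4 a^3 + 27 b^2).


4 a^3 + 27 b^2 = 4*11^3 + 27*15^2 = 5324 + 6075 = 11399
Delta = -16 * (11399) = -182384
Delta mod 17 = 9

Delta = 9 (mod 17)


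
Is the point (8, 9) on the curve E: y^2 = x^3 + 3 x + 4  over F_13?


Check whether y^2 = x^3 + 3 x + 4 (mod 13) for (x, y) = (8, 9).
LHS: y^2 = 9^2 mod 13 = 3
RHS: x^3 + 3 x + 4 = 8^3 + 3*8 + 4 mod 13 = 7
LHS != RHS

No, not on the curve


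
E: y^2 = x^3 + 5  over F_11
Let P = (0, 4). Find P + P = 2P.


Doubling: s = (3 x1^2 + a) / (2 y1)
s = (3*0^2 + 0) / (2*4) mod 11 = 0
x3 = s^2 - 2 x1 mod 11 = 0^2 - 2*0 = 0
y3 = s (x1 - x3) - y1 mod 11 = 0 * (0 - 0) - 4 = 7

2P = (0, 7)


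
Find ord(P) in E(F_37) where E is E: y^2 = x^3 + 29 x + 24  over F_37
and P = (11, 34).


Compute successive multiples of P until we hit O:
  1P = (11, 34)
  2P = (12, 19)
  3P = (17, 19)
  4P = (6, 9)
  5P = (8, 18)
  6P = (30, 25)
  7P = (24, 15)
  8P = (28, 25)
  ... (continuing to 31P)
  31P = O

ord(P) = 31


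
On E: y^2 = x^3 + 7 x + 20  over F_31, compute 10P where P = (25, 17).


k = 10 = 1010_2 (binary, LSB first: 0101)
Double-and-add from P = (25, 17):
  bit 0 = 0: acc unchanged = O
  bit 1 = 1: acc = O + (21, 2) = (21, 2)
  bit 2 = 0: acc unchanged = (21, 2)
  bit 3 = 1: acc = (21, 2) + (11, 8) = (13, 18)

10P = (13, 18)


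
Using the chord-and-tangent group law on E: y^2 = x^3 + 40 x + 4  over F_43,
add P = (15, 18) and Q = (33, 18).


P != Q, so use the chord formula.
s = (y2 - y1) / (x2 - x1) = (0) / (18) mod 43 = 0
x3 = s^2 - x1 - x2 mod 43 = 0^2 - 15 - 33 = 38
y3 = s (x1 - x3) - y1 mod 43 = 0 * (15 - 38) - 18 = 25

P + Q = (38, 25)


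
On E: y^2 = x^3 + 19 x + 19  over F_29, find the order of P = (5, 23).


Compute successive multiples of P until we hit O:
  1P = (5, 23)
  2P = (28, 17)
  3P = (26, 14)
  4P = (26, 15)
  5P = (28, 12)
  6P = (5, 6)
  7P = O

ord(P) = 7


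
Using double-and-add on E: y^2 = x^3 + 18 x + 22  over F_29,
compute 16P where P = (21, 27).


k = 16 = 10000_2 (binary, LSB first: 00001)
Double-and-add from P = (21, 27):
  bit 0 = 0: acc unchanged = O
  bit 1 = 0: acc unchanged = O
  bit 2 = 0: acc unchanged = O
  bit 3 = 0: acc unchanged = O
  bit 4 = 1: acc = O + (18, 1) = (18, 1)

16P = (18, 1)


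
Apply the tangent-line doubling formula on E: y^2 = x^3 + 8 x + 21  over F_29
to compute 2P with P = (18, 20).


Doubling: s = (3 x1^2 + a) / (2 y1)
s = (3*18^2 + 8) / (2*20) mod 29 = 10
x3 = s^2 - 2 x1 mod 29 = 10^2 - 2*18 = 6
y3 = s (x1 - x3) - y1 mod 29 = 10 * (18 - 6) - 20 = 13

2P = (6, 13)


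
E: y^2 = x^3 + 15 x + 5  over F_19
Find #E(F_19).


For each x in F_19, count y with y^2 = x^3 + 15 x + 5 mod 19:
  x = 0: RHS = 5, y in [9, 10]  -> 2 point(s)
  x = 2: RHS = 5, y in [9, 10]  -> 2 point(s)
  x = 3: RHS = 1, y in [1, 18]  -> 2 point(s)
  x = 6: RHS = 7, y in [8, 11]  -> 2 point(s)
  x = 7: RHS = 16, y in [4, 15]  -> 2 point(s)
  x = 11: RHS = 0, y in [0]  -> 1 point(s)
  x = 16: RHS = 9, y in [3, 16]  -> 2 point(s)
  x = 17: RHS = 5, y in [9, 10]  -> 2 point(s)
Affine points: 15. Add the point at infinity: total = 16.

#E(F_19) = 16


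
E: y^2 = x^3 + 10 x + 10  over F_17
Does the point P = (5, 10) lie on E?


Check whether y^2 = x^3 + 10 x + 10 (mod 17) for (x, y) = (5, 10).
LHS: y^2 = 10^2 mod 17 = 15
RHS: x^3 + 10 x + 10 = 5^3 + 10*5 + 10 mod 17 = 15
LHS = RHS

Yes, on the curve


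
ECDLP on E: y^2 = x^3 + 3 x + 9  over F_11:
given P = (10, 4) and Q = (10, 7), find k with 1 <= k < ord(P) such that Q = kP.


Enumerate multiples of P until we hit Q = (10, 7):
  1P = (10, 4)
  2P = (6, 10)
  3P = (0, 3)
  4P = (2, 10)
  5P = (3, 10)
  6P = (3, 1)
  7P = (2, 1)
  8P = (0, 8)
  9P = (6, 1)
  10P = (10, 7)
Match found at i = 10.

k = 10


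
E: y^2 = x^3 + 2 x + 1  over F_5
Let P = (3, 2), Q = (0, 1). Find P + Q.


P != Q, so use the chord formula.
s = (y2 - y1) / (x2 - x1) = (4) / (2) mod 5 = 2
x3 = s^2 - x1 - x2 mod 5 = 2^2 - 3 - 0 = 1
y3 = s (x1 - x3) - y1 mod 5 = 2 * (3 - 1) - 2 = 2

P + Q = (1, 2)


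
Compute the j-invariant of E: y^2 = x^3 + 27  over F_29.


Delta = -16(4 a^3 + 27 b^2) mod 29 = 12
-1728 * (4 a)^3 = -1728 * (4*0)^3 mod 29 = 0
j = 0 * 12^(-1) mod 29 = 0

j = 0 (mod 29)


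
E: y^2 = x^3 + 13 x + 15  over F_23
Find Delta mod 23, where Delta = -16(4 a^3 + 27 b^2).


4 a^3 + 27 b^2 = 4*13^3 + 27*15^2 = 8788 + 6075 = 14863
Delta = -16 * (14863) = -237808
Delta mod 23 = 12

Delta = 12 (mod 23)


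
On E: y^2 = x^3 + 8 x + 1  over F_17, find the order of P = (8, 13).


Compute successive multiples of P until we hit O:
  1P = (8, 13)
  2P = (14, 1)
  3P = (16, 3)
  4P = (2, 5)
  5P = (5, 8)
  6P = (3, 1)
  7P = (7, 3)
  8P = (0, 16)
  ... (continuing to 19P)
  19P = O

ord(P) = 19


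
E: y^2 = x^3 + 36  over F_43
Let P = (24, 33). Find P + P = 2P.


Doubling: s = (3 x1^2 + a) / (2 y1)
s = (3*24^2 + 0) / (2*33) mod 43 = 34
x3 = s^2 - 2 x1 mod 43 = 34^2 - 2*24 = 33
y3 = s (x1 - x3) - y1 mod 43 = 34 * (24 - 33) - 33 = 5

2P = (33, 5)


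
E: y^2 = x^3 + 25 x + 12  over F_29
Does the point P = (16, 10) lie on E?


Check whether y^2 = x^3 + 25 x + 12 (mod 29) for (x, y) = (16, 10).
LHS: y^2 = 10^2 mod 29 = 13
RHS: x^3 + 25 x + 12 = 16^3 + 25*16 + 12 mod 29 = 13
LHS = RHS

Yes, on the curve


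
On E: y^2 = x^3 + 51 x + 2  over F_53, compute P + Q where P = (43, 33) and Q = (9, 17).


P != Q, so use the chord formula.
s = (y2 - y1) / (x2 - x1) = (37) / (19) mod 53 = 41
x3 = s^2 - x1 - x2 mod 53 = 41^2 - 43 - 9 = 39
y3 = s (x1 - x3) - y1 mod 53 = 41 * (43 - 39) - 33 = 25

P + Q = (39, 25)


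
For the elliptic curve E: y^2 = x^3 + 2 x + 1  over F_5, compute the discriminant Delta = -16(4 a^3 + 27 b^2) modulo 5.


4 a^3 + 27 b^2 = 4*2^3 + 27*1^2 = 32 + 27 = 59
Delta = -16 * (59) = -944
Delta mod 5 = 1

Delta = 1 (mod 5)


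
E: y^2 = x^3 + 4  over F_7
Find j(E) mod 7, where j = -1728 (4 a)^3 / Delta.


Delta = -16(4 a^3 + 27 b^2) mod 7 = 4
-1728 * (4 a)^3 = -1728 * (4*0)^3 mod 7 = 0
j = 0 * 4^(-1) mod 7 = 0

j = 0 (mod 7)


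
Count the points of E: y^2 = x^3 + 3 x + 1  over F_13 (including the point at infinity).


For each x in F_13, count y with y^2 = x^3 + 3 x + 1 mod 13:
  x = 0: RHS = 1, y in [1, 12]  -> 2 point(s)
  x = 4: RHS = 12, y in [5, 8]  -> 2 point(s)
  x = 6: RHS = 1, y in [1, 12]  -> 2 point(s)
  x = 7: RHS = 1, y in [1, 12]  -> 2 point(s)
  x = 8: RHS = 4, y in [2, 11]  -> 2 point(s)
  x = 9: RHS = 3, y in [4, 9]  -> 2 point(s)
  x = 10: RHS = 4, y in [2, 11]  -> 2 point(s)
  x = 11: RHS = 0, y in [0]  -> 1 point(s)
  x = 12: RHS = 10, y in [6, 7]  -> 2 point(s)
Affine points: 17. Add the point at infinity: total = 18.

#E(F_13) = 18


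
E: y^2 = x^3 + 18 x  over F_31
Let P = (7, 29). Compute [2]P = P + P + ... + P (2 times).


k = 2 = 10_2 (binary, LSB first: 01)
Double-and-add from P = (7, 29):
  bit 0 = 0: acc unchanged = O
  bit 1 = 1: acc = O + (0, 0) = (0, 0)

2P = (0, 0)


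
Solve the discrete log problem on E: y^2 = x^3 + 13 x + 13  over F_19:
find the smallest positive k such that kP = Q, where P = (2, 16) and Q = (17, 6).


Enumerate multiples of P until we hit Q = (17, 6):
  1P = (2, 16)
  2P = (16, 17)
  3P = (17, 6)
Match found at i = 3.

k = 3


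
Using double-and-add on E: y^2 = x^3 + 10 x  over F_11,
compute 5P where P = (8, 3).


k = 5 = 101_2 (binary, LSB first: 101)
Double-and-add from P = (8, 3):
  bit 0 = 1: acc = O + (8, 3) = (8, 3)
  bit 1 = 0: acc unchanged = (8, 3)
  bit 2 = 1: acc = (8, 3) + (4, 4) = (8, 8)

5P = (8, 8)


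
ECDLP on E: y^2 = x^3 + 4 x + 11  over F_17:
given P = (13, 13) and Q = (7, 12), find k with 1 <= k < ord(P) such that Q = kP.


Enumerate multiples of P until we hit Q = (7, 12):
  1P = (13, 13)
  2P = (12, 6)
  3P = (7, 12)
Match found at i = 3.

k = 3


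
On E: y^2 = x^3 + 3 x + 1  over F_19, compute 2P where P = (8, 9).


Doubling: s = (3 x1^2 + a) / (2 y1)
s = (3*8^2 + 3) / (2*9) mod 19 = 14
x3 = s^2 - 2 x1 mod 19 = 14^2 - 2*8 = 9
y3 = s (x1 - x3) - y1 mod 19 = 14 * (8 - 9) - 9 = 15

2P = (9, 15)


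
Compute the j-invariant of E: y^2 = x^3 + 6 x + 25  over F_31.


Delta = -16(4 a^3 + 27 b^2) mod 31 = 12
-1728 * (4 a)^3 = -1728 * (4*6)^3 mod 31 = 15
j = 15 * 12^(-1) mod 31 = 9

j = 9 (mod 31)


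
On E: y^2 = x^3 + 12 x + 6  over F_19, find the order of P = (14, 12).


Compute successive multiples of P until we hit O:
  1P = (14, 12)
  2P = (8, 5)
  3P = (1, 0)
  4P = (8, 14)
  5P = (14, 7)
  6P = O

ord(P) = 6


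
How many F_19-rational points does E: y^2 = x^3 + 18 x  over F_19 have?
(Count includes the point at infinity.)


For each x in F_19, count y with y^2 = x^3 + 18 x + 0 mod 19:
  x = 0: RHS = 0, y in [0]  -> 1 point(s)
  x = 1: RHS = 0, y in [0]  -> 1 point(s)
  x = 2: RHS = 6, y in [5, 14]  -> 2 point(s)
  x = 3: RHS = 5, y in [9, 10]  -> 2 point(s)
  x = 5: RHS = 6, y in [5, 14]  -> 2 point(s)
  x = 6: RHS = 1, y in [1, 18]  -> 2 point(s)
  x = 9: RHS = 17, y in [6, 13]  -> 2 point(s)
  x = 11: RHS = 9, y in [3, 16]  -> 2 point(s)
  x = 12: RHS = 6, y in [5, 14]  -> 2 point(s)
  x = 15: RHS = 16, y in [4, 15]  -> 2 point(s)
  x = 18: RHS = 0, y in [0]  -> 1 point(s)
Affine points: 19. Add the point at infinity: total = 20.

#E(F_19) = 20


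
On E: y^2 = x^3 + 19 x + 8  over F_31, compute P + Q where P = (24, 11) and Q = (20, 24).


P != Q, so use the chord formula.
s = (y2 - y1) / (x2 - x1) = (13) / (27) mod 31 = 20
x3 = s^2 - x1 - x2 mod 31 = 20^2 - 24 - 20 = 15
y3 = s (x1 - x3) - y1 mod 31 = 20 * (24 - 15) - 11 = 14

P + Q = (15, 14)


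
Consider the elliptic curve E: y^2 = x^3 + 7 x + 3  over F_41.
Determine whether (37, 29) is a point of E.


Check whether y^2 = x^3 + 7 x + 3 (mod 41) for (x, y) = (37, 29).
LHS: y^2 = 29^2 mod 41 = 21
RHS: x^3 + 7 x + 3 = 37^3 + 7*37 + 3 mod 41 = 34
LHS != RHS

No, not on the curve


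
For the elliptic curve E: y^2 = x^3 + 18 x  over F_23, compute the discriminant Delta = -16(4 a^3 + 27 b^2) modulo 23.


4 a^3 + 27 b^2 = 4*18^3 + 27*0^2 = 23328 + 0 = 23328
Delta = -16 * (23328) = -373248
Delta mod 23 = 19

Delta = 19 (mod 23)


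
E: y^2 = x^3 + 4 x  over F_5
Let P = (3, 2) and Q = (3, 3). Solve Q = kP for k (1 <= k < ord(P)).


Enumerate multiples of P until we hit Q = (3, 3):
  1P = (3, 2)
  2P = (0, 0)
  3P = (3, 3)
Match found at i = 3.

k = 3


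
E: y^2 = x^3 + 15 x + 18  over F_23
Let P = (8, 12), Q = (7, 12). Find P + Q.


P != Q, so use the chord formula.
s = (y2 - y1) / (x2 - x1) = (0) / (22) mod 23 = 0
x3 = s^2 - x1 - x2 mod 23 = 0^2 - 8 - 7 = 8
y3 = s (x1 - x3) - y1 mod 23 = 0 * (8 - 8) - 12 = 11

P + Q = (8, 11)


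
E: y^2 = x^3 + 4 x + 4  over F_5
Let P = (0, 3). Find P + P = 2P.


Doubling: s = (3 x1^2 + a) / (2 y1)
s = (3*0^2 + 4) / (2*3) mod 5 = 4
x3 = s^2 - 2 x1 mod 5 = 4^2 - 2*0 = 1
y3 = s (x1 - x3) - y1 mod 5 = 4 * (0 - 1) - 3 = 3

2P = (1, 3)


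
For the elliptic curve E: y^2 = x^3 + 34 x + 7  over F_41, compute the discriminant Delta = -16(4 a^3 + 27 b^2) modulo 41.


4 a^3 + 27 b^2 = 4*34^3 + 27*7^2 = 157216 + 1323 = 158539
Delta = -16 * (158539) = -2536624
Delta mod 41 = 5

Delta = 5 (mod 41)


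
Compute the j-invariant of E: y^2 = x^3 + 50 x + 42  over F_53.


Delta = -16(4 a^3 + 27 b^2) mod 53 = 18
-1728 * (4 a)^3 = -1728 * (4*50)^3 mod 53 = 17
j = 17 * 18^(-1) mod 53 = 51

j = 51 (mod 53)


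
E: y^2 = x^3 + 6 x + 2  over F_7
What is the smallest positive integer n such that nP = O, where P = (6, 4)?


Compute successive multiples of P until we hit O:
  1P = (6, 4)
  2P = (6, 3)
  3P = O

ord(P) = 3


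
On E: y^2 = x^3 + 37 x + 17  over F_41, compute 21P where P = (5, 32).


k = 21 = 10101_2 (binary, LSB first: 10101)
Double-and-add from P = (5, 32):
  bit 0 = 1: acc = O + (5, 32) = (5, 32)
  bit 1 = 0: acc unchanged = (5, 32)
  bit 2 = 1: acc = (5, 32) + (21, 16) = (16, 20)
  bit 3 = 0: acc unchanged = (16, 20)
  bit 4 = 1: acc = (16, 20) + (22, 32) = (7, 39)

21P = (7, 39)


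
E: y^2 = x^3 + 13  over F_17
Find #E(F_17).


For each x in F_17, count y with y^2 = x^3 + 0 x + 13 mod 17:
  x = 0: RHS = 13, y in [8, 9]  -> 2 point(s)
  x = 2: RHS = 4, y in [2, 15]  -> 2 point(s)
  x = 4: RHS = 9, y in [3, 14]  -> 2 point(s)
  x = 5: RHS = 2, y in [6, 11]  -> 2 point(s)
  x = 6: RHS = 8, y in [5, 12]  -> 2 point(s)
  x = 7: RHS = 16, y in [4, 13]  -> 2 point(s)
  x = 8: RHS = 15, y in [7, 10]  -> 2 point(s)
  x = 11: RHS = 1, y in [1, 16]  -> 2 point(s)
  x = 13: RHS = 0, y in [0]  -> 1 point(s)
Affine points: 17. Add the point at infinity: total = 18.

#E(F_17) = 18


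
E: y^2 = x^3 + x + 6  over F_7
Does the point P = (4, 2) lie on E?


Check whether y^2 = x^3 + 1 x + 6 (mod 7) for (x, y) = (4, 2).
LHS: y^2 = 2^2 mod 7 = 4
RHS: x^3 + 1 x + 6 = 4^3 + 1*4 + 6 mod 7 = 4
LHS = RHS

Yes, on the curve


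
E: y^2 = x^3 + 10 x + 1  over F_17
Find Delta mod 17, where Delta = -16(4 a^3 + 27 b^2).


4 a^3 + 27 b^2 = 4*10^3 + 27*1^2 = 4000 + 27 = 4027
Delta = -16 * (4027) = -64432
Delta mod 17 = 15

Delta = 15 (mod 17)


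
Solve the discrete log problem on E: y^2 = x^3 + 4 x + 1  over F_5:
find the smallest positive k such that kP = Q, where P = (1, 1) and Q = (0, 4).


Enumerate multiples of P until we hit Q = (0, 4):
  1P = (1, 1)
  2P = (4, 1)
  3P = (0, 4)
Match found at i = 3.

k = 3


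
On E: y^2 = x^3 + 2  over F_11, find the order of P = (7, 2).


Compute successive multiples of P until we hit O:
  1P = (7, 2)
  2P = (9, 7)
  3P = (4, 0)
  4P = (9, 4)
  5P = (7, 9)
  6P = O

ord(P) = 6


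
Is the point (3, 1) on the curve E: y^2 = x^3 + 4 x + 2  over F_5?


Check whether y^2 = x^3 + 4 x + 2 (mod 5) for (x, y) = (3, 1).
LHS: y^2 = 1^2 mod 5 = 1
RHS: x^3 + 4 x + 2 = 3^3 + 4*3 + 2 mod 5 = 1
LHS = RHS

Yes, on the curve


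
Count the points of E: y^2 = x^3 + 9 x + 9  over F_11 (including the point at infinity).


For each x in F_11, count y with y^2 = x^3 + 9 x + 9 mod 11:
  x = 0: RHS = 9, y in [3, 8]  -> 2 point(s)
  x = 5: RHS = 3, y in [5, 6]  -> 2 point(s)
  x = 6: RHS = 4, y in [2, 9]  -> 2 point(s)
  x = 9: RHS = 5, y in [4, 7]  -> 2 point(s)
Affine points: 8. Add the point at infinity: total = 9.

#E(F_11) = 9


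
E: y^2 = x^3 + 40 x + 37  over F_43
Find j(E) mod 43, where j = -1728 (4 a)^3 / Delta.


Delta = -16(4 a^3 + 27 b^2) mod 43 = 22
-1728 * (4 a)^3 = -1728 * (4*40)^3 mod 43 = 21
j = 21 * 22^(-1) mod 43 = 42

j = 42 (mod 43)


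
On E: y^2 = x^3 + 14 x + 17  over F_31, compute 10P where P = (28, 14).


k = 10 = 1010_2 (binary, LSB first: 0101)
Double-and-add from P = (28, 14):
  bit 0 = 0: acc unchanged = O
  bit 1 = 1: acc = O + (24, 14) = (24, 14)
  bit 2 = 0: acc unchanged = (24, 14)
  bit 3 = 1: acc = (24, 14) + (9, 2) = (16, 11)

10P = (16, 11)


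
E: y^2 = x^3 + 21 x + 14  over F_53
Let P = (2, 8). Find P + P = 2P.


Doubling: s = (3 x1^2 + a) / (2 y1)
s = (3*2^2 + 21) / (2*8) mod 53 = 12
x3 = s^2 - 2 x1 mod 53 = 12^2 - 2*2 = 34
y3 = s (x1 - x3) - y1 mod 53 = 12 * (2 - 34) - 8 = 32

2P = (34, 32)


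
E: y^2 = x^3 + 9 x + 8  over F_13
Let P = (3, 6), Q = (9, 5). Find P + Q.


P != Q, so use the chord formula.
s = (y2 - y1) / (x2 - x1) = (12) / (6) mod 13 = 2
x3 = s^2 - x1 - x2 mod 13 = 2^2 - 3 - 9 = 5
y3 = s (x1 - x3) - y1 mod 13 = 2 * (3 - 5) - 6 = 3

P + Q = (5, 3)


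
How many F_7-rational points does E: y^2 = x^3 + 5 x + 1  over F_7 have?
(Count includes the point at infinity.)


For each x in F_7, count y with y^2 = x^3 + 5 x + 1 mod 7:
  x = 0: RHS = 1, y in [1, 6]  -> 2 point(s)
  x = 1: RHS = 0, y in [0]  -> 1 point(s)
  x = 3: RHS = 1, y in [1, 6]  -> 2 point(s)
  x = 4: RHS = 1, y in [1, 6]  -> 2 point(s)
  x = 5: RHS = 4, y in [2, 5]  -> 2 point(s)
  x = 6: RHS = 2, y in [3, 4]  -> 2 point(s)
Affine points: 11. Add the point at infinity: total = 12.

#E(F_7) = 12


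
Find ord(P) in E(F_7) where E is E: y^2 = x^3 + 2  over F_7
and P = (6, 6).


Compute successive multiples of P until we hit O:
  1P = (6, 6)
  2P = (6, 1)
  3P = O

ord(P) = 3


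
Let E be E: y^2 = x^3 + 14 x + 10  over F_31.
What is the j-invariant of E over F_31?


Delta = -16(4 a^3 + 27 b^2) mod 31 = 13
-1728 * (4 a)^3 = -1728 * (4*14)^3 mod 31 = 8
j = 8 * 13^(-1) mod 31 = 3

j = 3 (mod 31)


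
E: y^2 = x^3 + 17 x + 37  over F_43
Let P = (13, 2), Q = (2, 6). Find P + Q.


P != Q, so use the chord formula.
s = (y2 - y1) / (x2 - x1) = (4) / (32) mod 43 = 27
x3 = s^2 - x1 - x2 mod 43 = 27^2 - 13 - 2 = 26
y3 = s (x1 - x3) - y1 mod 43 = 27 * (13 - 26) - 2 = 34

P + Q = (26, 34)


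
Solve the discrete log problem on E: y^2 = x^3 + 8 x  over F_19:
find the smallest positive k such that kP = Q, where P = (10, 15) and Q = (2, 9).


Enumerate multiples of P until we hit Q = (2, 9):
  1P = (10, 15)
  2P = (4, 1)
  3P = (2, 10)
  4P = (16, 5)
  5P = (0, 0)
  6P = (16, 14)
  7P = (2, 9)
Match found at i = 7.

k = 7


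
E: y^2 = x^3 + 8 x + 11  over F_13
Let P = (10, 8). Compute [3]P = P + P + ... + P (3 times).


k = 3 = 11_2 (binary, LSB first: 11)
Double-and-add from P = (10, 8):
  bit 0 = 1: acc = O + (10, 8) = (10, 8)
  bit 1 = 1: acc = (10, 8) + (2, 3) = (2, 10)

3P = (2, 10)


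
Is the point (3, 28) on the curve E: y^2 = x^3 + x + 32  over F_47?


Check whether y^2 = x^3 + 1 x + 32 (mod 47) for (x, y) = (3, 28).
LHS: y^2 = 28^2 mod 47 = 32
RHS: x^3 + 1 x + 32 = 3^3 + 1*3 + 32 mod 47 = 15
LHS != RHS

No, not on the curve


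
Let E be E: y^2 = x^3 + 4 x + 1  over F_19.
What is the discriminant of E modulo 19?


4 a^3 + 27 b^2 = 4*4^3 + 27*1^2 = 256 + 27 = 283
Delta = -16 * (283) = -4528
Delta mod 19 = 13

Delta = 13 (mod 19)


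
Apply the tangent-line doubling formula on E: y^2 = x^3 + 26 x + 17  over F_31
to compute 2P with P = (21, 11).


Doubling: s = (3 x1^2 + a) / (2 y1)
s = (3*21^2 + 26) / (2*11) mod 31 = 12
x3 = s^2 - 2 x1 mod 31 = 12^2 - 2*21 = 9
y3 = s (x1 - x3) - y1 mod 31 = 12 * (21 - 9) - 11 = 9

2P = (9, 9)


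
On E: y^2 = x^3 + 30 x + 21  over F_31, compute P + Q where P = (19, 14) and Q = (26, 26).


P != Q, so use the chord formula.
s = (y2 - y1) / (x2 - x1) = (12) / (7) mod 31 = 15
x3 = s^2 - x1 - x2 mod 31 = 15^2 - 19 - 26 = 25
y3 = s (x1 - x3) - y1 mod 31 = 15 * (19 - 25) - 14 = 20

P + Q = (25, 20)


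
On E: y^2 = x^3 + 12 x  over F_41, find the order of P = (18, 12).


Compute successive multiples of P until we hit O:
  1P = (18, 12)
  2P = (5, 29)
  3P = (2, 27)
  4P = (23, 26)
  5P = (39, 3)
  6P = (21, 1)
  7P = (20, 9)
  8P = (36, 15)
  ... (continuing to 17P)
  17P = O

ord(P) = 17


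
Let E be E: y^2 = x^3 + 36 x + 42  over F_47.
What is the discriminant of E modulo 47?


4 a^3 + 27 b^2 = 4*36^3 + 27*42^2 = 186624 + 47628 = 234252
Delta = -16 * (234252) = -3748032
Delta mod 47 = 30

Delta = 30 (mod 47)


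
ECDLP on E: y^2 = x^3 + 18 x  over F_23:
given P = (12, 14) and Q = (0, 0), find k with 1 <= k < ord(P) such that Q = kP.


Enumerate multiples of P until we hit Q = (0, 0):
  1P = (12, 14)
  2P = (3, 14)
  3P = (8, 9)
  4P = (6, 5)
  5P = (13, 19)
  6P = (0, 0)
Match found at i = 6.

k = 6


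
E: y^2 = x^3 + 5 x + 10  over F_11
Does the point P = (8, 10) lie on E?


Check whether y^2 = x^3 + 5 x + 10 (mod 11) for (x, y) = (8, 10).
LHS: y^2 = 10^2 mod 11 = 1
RHS: x^3 + 5 x + 10 = 8^3 + 5*8 + 10 mod 11 = 1
LHS = RHS

Yes, on the curve


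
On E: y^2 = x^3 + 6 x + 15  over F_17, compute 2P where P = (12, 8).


Doubling: s = (3 x1^2 + a) / (2 y1)
s = (3*12^2 + 6) / (2*8) mod 17 = 4
x3 = s^2 - 2 x1 mod 17 = 4^2 - 2*12 = 9
y3 = s (x1 - x3) - y1 mod 17 = 4 * (12 - 9) - 8 = 4

2P = (9, 4)


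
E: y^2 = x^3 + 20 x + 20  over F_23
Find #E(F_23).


For each x in F_23, count y with y^2 = x^3 + 20 x + 20 mod 23:
  x = 1: RHS = 18, y in [8, 15]  -> 2 point(s)
  x = 4: RHS = 3, y in [7, 16]  -> 2 point(s)
  x = 8: RHS = 2, y in [5, 18]  -> 2 point(s)
  x = 9: RHS = 9, y in [3, 20]  -> 2 point(s)
  x = 10: RHS = 1, y in [1, 22]  -> 2 point(s)
  x = 13: RHS = 16, y in [4, 19]  -> 2 point(s)
  x = 14: RHS = 8, y in [10, 13]  -> 2 point(s)
  x = 17: RHS = 6, y in [11, 12]  -> 2 point(s)
  x = 18: RHS = 2, y in [5, 18]  -> 2 point(s)
  x = 20: RHS = 2, y in [5, 18]  -> 2 point(s)
  x = 21: RHS = 18, y in [8, 15]  -> 2 point(s)
Affine points: 22. Add the point at infinity: total = 23.

#E(F_23) = 23


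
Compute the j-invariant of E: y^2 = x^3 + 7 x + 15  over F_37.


Delta = -16(4 a^3 + 27 b^2) mod 37 = 25
-1728 * (4 a)^3 = -1728 * (4*7)^3 mod 37 = 10
j = 10 * 25^(-1) mod 37 = 30

j = 30 (mod 37)


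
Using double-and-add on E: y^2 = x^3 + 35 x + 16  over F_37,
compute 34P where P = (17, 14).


k = 34 = 100010_2 (binary, LSB first: 010001)
Double-and-add from P = (17, 14):
  bit 0 = 0: acc unchanged = O
  bit 1 = 1: acc = O + (31, 16) = (31, 16)
  bit 2 = 0: acc unchanged = (31, 16)
  bit 3 = 0: acc unchanged = (31, 16)
  bit 4 = 0: acc unchanged = (31, 16)
  bit 5 = 1: acc = (31, 16) + (13, 35) = (31, 21)

34P = (31, 21)


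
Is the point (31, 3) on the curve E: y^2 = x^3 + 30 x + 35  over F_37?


Check whether y^2 = x^3 + 30 x + 35 (mod 37) for (x, y) = (31, 3).
LHS: y^2 = 3^2 mod 37 = 9
RHS: x^3 + 30 x + 35 = 31^3 + 30*31 + 35 mod 37 = 9
LHS = RHS

Yes, on the curve


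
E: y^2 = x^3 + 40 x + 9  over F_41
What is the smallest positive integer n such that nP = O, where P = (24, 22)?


Compute successive multiples of P until we hit O:
  1P = (24, 22)
  2P = (14, 22)
  3P = (3, 19)
  4P = (9, 27)
  5P = (40, 38)
  6P = (19, 24)
  7P = (8, 29)
  8P = (18, 1)
  ... (continuing to 35P)
  35P = O

ord(P) = 35


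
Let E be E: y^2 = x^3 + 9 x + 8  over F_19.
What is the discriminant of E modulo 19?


4 a^3 + 27 b^2 = 4*9^3 + 27*8^2 = 2916 + 1728 = 4644
Delta = -16 * (4644) = -74304
Delta mod 19 = 5

Delta = 5 (mod 19)


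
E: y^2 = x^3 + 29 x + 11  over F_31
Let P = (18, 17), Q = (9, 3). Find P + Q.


P != Q, so use the chord formula.
s = (y2 - y1) / (x2 - x1) = (17) / (22) mod 31 = 5
x3 = s^2 - x1 - x2 mod 31 = 5^2 - 18 - 9 = 29
y3 = s (x1 - x3) - y1 mod 31 = 5 * (18 - 29) - 17 = 21

P + Q = (29, 21)


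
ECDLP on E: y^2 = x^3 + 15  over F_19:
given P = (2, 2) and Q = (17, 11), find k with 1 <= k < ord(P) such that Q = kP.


Enumerate multiples of P until we hit Q = (17, 11):
  1P = (2, 2)
  2P = (5, 8)
  3P = (16, 8)
  4P = (7, 4)
  5P = (17, 11)
Match found at i = 5.

k = 5


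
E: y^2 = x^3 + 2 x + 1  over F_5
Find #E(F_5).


For each x in F_5, count y with y^2 = x^3 + 2 x + 1 mod 5:
  x = 0: RHS = 1, y in [1, 4]  -> 2 point(s)
  x = 1: RHS = 4, y in [2, 3]  -> 2 point(s)
  x = 3: RHS = 4, y in [2, 3]  -> 2 point(s)
Affine points: 6. Add the point at infinity: total = 7.

#E(F_5) = 7


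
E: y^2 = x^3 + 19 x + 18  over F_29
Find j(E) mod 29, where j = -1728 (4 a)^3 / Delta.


Delta = -16(4 a^3 + 27 b^2) mod 29 = 12
-1728 * (4 a)^3 = -1728 * (4*19)^3 mod 29 = 7
j = 7 * 12^(-1) mod 29 = 3

j = 3 (mod 29)


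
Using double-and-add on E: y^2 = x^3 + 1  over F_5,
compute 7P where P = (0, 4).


k = 7 = 111_2 (binary, LSB first: 111)
Double-and-add from P = (0, 4):
  bit 0 = 1: acc = O + (0, 4) = (0, 4)
  bit 1 = 1: acc = (0, 4) + (0, 1) = O
  bit 2 = 1: acc = O + (0, 4) = (0, 4)

7P = (0, 4)


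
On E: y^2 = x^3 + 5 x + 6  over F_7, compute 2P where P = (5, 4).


Doubling: s = (3 x1^2 + a) / (2 y1)
s = (3*5^2 + 5) / (2*4) mod 7 = 3
x3 = s^2 - 2 x1 mod 7 = 3^2 - 2*5 = 6
y3 = s (x1 - x3) - y1 mod 7 = 3 * (5 - 6) - 4 = 0

2P = (6, 0)


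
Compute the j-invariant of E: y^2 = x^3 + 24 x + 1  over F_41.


Delta = -16(4 a^3 + 27 b^2) mod 41 = 22
-1728 * (4 a)^3 = -1728 * (4*24)^3 mod 41 = 18
j = 18 * 22^(-1) mod 41 = 12

j = 12 (mod 41)


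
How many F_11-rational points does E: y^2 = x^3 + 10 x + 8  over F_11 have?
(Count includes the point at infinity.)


For each x in F_11, count y with y^2 = x^3 + 10 x + 8 mod 11:
  x = 2: RHS = 3, y in [5, 6]  -> 2 point(s)
  x = 6: RHS = 9, y in [3, 8]  -> 2 point(s)
  x = 7: RHS = 3, y in [5, 6]  -> 2 point(s)
Affine points: 6. Add the point at infinity: total = 7.

#E(F_11) = 7


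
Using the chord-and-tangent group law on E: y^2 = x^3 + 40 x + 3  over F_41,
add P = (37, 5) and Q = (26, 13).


P != Q, so use the chord formula.
s = (y2 - y1) / (x2 - x1) = (8) / (30) mod 41 = 3
x3 = s^2 - x1 - x2 mod 41 = 3^2 - 37 - 26 = 28
y3 = s (x1 - x3) - y1 mod 41 = 3 * (37 - 28) - 5 = 22

P + Q = (28, 22)


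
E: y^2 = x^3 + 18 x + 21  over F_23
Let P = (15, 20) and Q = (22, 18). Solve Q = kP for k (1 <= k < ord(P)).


Enumerate multiples of P until we hit Q = (22, 18):
  1P = (15, 20)
  2P = (22, 18)
Match found at i = 2.

k = 2


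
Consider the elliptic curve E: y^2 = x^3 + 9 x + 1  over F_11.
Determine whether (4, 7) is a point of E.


Check whether y^2 = x^3 + 9 x + 1 (mod 11) for (x, y) = (4, 7).
LHS: y^2 = 7^2 mod 11 = 5
RHS: x^3 + 9 x + 1 = 4^3 + 9*4 + 1 mod 11 = 2
LHS != RHS

No, not on the curve


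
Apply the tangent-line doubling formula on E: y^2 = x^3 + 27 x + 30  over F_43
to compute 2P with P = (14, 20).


Doubling: s = (3 x1^2 + a) / (2 y1)
s = (3*14^2 + 27) / (2*20) mod 43 = 10
x3 = s^2 - 2 x1 mod 43 = 10^2 - 2*14 = 29
y3 = s (x1 - x3) - y1 mod 43 = 10 * (14 - 29) - 20 = 2

2P = (29, 2)


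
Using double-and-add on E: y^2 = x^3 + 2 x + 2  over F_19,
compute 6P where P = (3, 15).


k = 6 = 110_2 (binary, LSB first: 011)
Double-and-add from P = (3, 15):
  bit 0 = 0: acc unchanged = O
  bit 1 = 1: acc = O + (11, 14) = (11, 14)
  bit 2 = 1: acc = (11, 14) + (4, 6) = (15, 14)

6P = (15, 14)


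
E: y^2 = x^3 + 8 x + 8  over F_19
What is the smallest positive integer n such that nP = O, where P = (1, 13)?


Compute successive multiples of P until we hit O:
  1P = (1, 13)
  2P = (9, 7)
  3P = (6, 5)
  4P = (10, 9)
  5P = (15, 8)
  6P = (4, 3)
  7P = (4, 16)
  8P = (15, 11)
  ... (continuing to 13P)
  13P = O

ord(P) = 13


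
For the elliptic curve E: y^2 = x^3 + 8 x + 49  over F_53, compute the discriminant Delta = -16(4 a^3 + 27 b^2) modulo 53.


4 a^3 + 27 b^2 = 4*8^3 + 27*49^2 = 2048 + 64827 = 66875
Delta = -16 * (66875) = -1070000
Delta mod 53 = 17

Delta = 17 (mod 53)


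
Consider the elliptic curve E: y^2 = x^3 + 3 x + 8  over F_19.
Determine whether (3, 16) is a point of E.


Check whether y^2 = x^3 + 3 x + 8 (mod 19) for (x, y) = (3, 16).
LHS: y^2 = 16^2 mod 19 = 9
RHS: x^3 + 3 x + 8 = 3^3 + 3*3 + 8 mod 19 = 6
LHS != RHS

No, not on the curve


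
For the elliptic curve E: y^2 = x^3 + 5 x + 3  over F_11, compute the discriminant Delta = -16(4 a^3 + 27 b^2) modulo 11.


4 a^3 + 27 b^2 = 4*5^3 + 27*3^2 = 500 + 243 = 743
Delta = -16 * (743) = -11888
Delta mod 11 = 3

Delta = 3 (mod 11)


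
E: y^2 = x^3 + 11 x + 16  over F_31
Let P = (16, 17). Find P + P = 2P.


Doubling: s = (3 x1^2 + a) / (2 y1)
s = (3*16^2 + 11) / (2*17) mod 31 = 22
x3 = s^2 - 2 x1 mod 31 = 22^2 - 2*16 = 18
y3 = s (x1 - x3) - y1 mod 31 = 22 * (16 - 18) - 17 = 1

2P = (18, 1)


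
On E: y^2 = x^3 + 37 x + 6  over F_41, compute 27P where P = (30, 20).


k = 27 = 11011_2 (binary, LSB first: 11011)
Double-and-add from P = (30, 20):
  bit 0 = 1: acc = O + (30, 20) = (30, 20)
  bit 1 = 1: acc = (30, 20) + (40, 3) = (3, 12)
  bit 2 = 0: acc unchanged = (3, 12)
  bit 3 = 1: acc = (3, 12) + (25, 19) = (12, 28)
  bit 4 = 1: acc = (12, 28) + (16, 26) = (3, 29)

27P = (3, 29)


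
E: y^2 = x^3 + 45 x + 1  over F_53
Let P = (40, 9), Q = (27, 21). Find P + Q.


P != Q, so use the chord formula.
s = (y2 - y1) / (x2 - x1) = (12) / (40) mod 53 = 48
x3 = s^2 - x1 - x2 mod 53 = 48^2 - 40 - 27 = 11
y3 = s (x1 - x3) - y1 mod 53 = 48 * (40 - 11) - 9 = 5

P + Q = (11, 5)


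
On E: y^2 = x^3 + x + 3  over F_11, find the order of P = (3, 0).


Compute successive multiples of P until we hit O:
  1P = (3, 0)
  2P = O

ord(P) = 2


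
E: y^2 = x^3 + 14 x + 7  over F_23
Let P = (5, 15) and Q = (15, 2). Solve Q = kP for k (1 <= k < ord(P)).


Enumerate multiples of P until we hit Q = (15, 2):
  1P = (5, 15)
  2P = (16, 16)
  3P = (6, 10)
  4P = (14, 7)
  5P = (17, 11)
  6P = (19, 5)
  7P = (15, 2)
Match found at i = 7.

k = 7


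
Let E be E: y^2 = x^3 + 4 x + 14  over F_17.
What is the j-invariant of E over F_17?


Delta = -16(4 a^3 + 27 b^2) mod 17 = 6
-1728 * (4 a)^3 = -1728 * (4*4)^3 mod 17 = 11
j = 11 * 6^(-1) mod 17 = 16

j = 16 (mod 17)


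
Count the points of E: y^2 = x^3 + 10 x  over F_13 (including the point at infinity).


For each x in F_13, count y with y^2 = x^3 + 10 x + 0 mod 13:
  x = 0: RHS = 0, y in [0]  -> 1 point(s)
  x = 4: RHS = 0, y in [0]  -> 1 point(s)
  x = 6: RHS = 3, y in [4, 9]  -> 2 point(s)
  x = 7: RHS = 10, y in [6, 7]  -> 2 point(s)
  x = 9: RHS = 0, y in [0]  -> 1 point(s)
Affine points: 7. Add the point at infinity: total = 8.

#E(F_13) = 8


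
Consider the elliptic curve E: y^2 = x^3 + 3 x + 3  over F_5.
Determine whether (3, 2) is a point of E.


Check whether y^2 = x^3 + 3 x + 3 (mod 5) for (x, y) = (3, 2).
LHS: y^2 = 2^2 mod 5 = 4
RHS: x^3 + 3 x + 3 = 3^3 + 3*3 + 3 mod 5 = 4
LHS = RHS

Yes, on the curve


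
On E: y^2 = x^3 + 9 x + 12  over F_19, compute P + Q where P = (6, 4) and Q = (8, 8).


P != Q, so use the chord formula.
s = (y2 - y1) / (x2 - x1) = (4) / (2) mod 19 = 2
x3 = s^2 - x1 - x2 mod 19 = 2^2 - 6 - 8 = 9
y3 = s (x1 - x3) - y1 mod 19 = 2 * (6 - 9) - 4 = 9

P + Q = (9, 9)


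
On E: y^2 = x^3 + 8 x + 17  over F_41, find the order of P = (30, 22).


Compute successive multiples of P until we hit O:
  1P = (30, 22)
  2P = (27, 21)
  3P = (16, 10)
  4P = (20, 10)
  5P = (40, 7)
  6P = (4, 21)
  7P = (5, 31)
  8P = (10, 20)
  ... (continuing to 36P)
  36P = O

ord(P) = 36


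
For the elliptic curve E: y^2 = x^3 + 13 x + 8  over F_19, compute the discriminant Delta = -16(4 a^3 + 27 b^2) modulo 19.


4 a^3 + 27 b^2 = 4*13^3 + 27*8^2 = 8788 + 1728 = 10516
Delta = -16 * (10516) = -168256
Delta mod 19 = 8

Delta = 8 (mod 19)


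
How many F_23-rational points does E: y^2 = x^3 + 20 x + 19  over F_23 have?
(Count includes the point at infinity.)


For each x in F_23, count y with y^2 = x^3 + 20 x + 19 mod 23:
  x = 4: RHS = 2, y in [5, 18]  -> 2 point(s)
  x = 8: RHS = 1, y in [1, 22]  -> 2 point(s)
  x = 9: RHS = 8, y in [10, 13]  -> 2 point(s)
  x = 10: RHS = 0, y in [0]  -> 1 point(s)
  x = 11: RHS = 6, y in [11, 12]  -> 2 point(s)
  x = 12: RHS = 9, y in [3, 20]  -> 2 point(s)
  x = 18: RHS = 1, y in [1, 22]  -> 2 point(s)
  x = 19: RHS = 13, y in [6, 17]  -> 2 point(s)
  x = 20: RHS = 1, y in [1, 22]  -> 2 point(s)
Affine points: 17. Add the point at infinity: total = 18.

#E(F_23) = 18
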